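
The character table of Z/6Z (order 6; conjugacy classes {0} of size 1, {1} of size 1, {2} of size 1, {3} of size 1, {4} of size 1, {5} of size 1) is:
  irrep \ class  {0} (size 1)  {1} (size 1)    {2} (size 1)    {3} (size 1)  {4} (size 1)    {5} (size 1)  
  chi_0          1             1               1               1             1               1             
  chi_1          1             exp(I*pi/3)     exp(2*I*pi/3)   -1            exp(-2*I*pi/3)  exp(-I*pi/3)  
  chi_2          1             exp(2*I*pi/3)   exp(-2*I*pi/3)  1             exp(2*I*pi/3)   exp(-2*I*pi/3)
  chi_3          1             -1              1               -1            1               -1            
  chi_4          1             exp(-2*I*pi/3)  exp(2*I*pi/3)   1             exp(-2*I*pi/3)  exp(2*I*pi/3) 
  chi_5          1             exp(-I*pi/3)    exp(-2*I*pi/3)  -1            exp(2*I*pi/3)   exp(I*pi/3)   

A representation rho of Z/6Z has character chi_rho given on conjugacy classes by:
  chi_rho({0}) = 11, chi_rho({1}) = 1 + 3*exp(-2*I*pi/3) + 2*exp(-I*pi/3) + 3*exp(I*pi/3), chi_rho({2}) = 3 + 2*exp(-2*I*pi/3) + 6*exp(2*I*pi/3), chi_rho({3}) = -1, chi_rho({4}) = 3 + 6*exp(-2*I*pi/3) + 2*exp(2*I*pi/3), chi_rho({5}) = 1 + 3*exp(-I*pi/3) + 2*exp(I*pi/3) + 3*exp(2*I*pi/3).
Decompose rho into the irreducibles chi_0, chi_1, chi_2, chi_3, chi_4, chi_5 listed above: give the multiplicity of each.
Multiplicities: chi_0: 2, chi_1: 3, chi_2: 0, chi_3: 1, chi_4: 3, chi_5: 2.

Argument: Use <chi_rho, chi> = (1/|G|) sum_C |C| * chi_rho(C) * conj(chi(C)) with |G| = 6 for each irreducible chi in the table:
  <chi_rho, chi_0> = (1/6)[1*(11)*conj(1) + 1*(1 + 3*exp(-2*I*pi/3) + 2*exp(-I*pi/3) + 3*exp(I*pi/3))*conj(1) + 1*(3 + 2*exp(-2*I*pi/3) + 6*exp(2*I*pi/3))*conj(1) + 1*(-1)*conj(1) + 1*(3 + 6*exp(-2*I*pi/3) + 2*exp(2*I*pi/3))*conj(1) + 1*(1 + 3*exp(-I*pi/3) + 2*exp(I*pi/3) + 3*exp(2*I*pi/3))*conj(1)]
      = (1/6)[(11) + (1 + 3*exp(-2*I*pi/3) + 2*exp(-I*pi/3) + 3*exp(I*pi/3)) + (3 + 2*exp(-2*I*pi/3) + 6*exp(2*I*pi/3)) + (-1) + (3 + 6*exp(-2*I*pi/3) + 2*exp(2*I*pi/3)) + (1 + 3*exp(-I*pi/3) + 2*exp(I*pi/3) + 3*exp(2*I*pi/3))] = 12/6 = 2
  <chi_rho, chi_1> = (1/6)[1*(11)*conj(1) + 1*(1 + 3*exp(-2*I*pi/3) + 2*exp(-I*pi/3) + 3*exp(I*pi/3))*conj(exp(I*pi/3)) + 1*(3 + 2*exp(-2*I*pi/3) + 6*exp(2*I*pi/3))*conj(exp(2*I*pi/3)) + 1*(-1)*conj(-1) + 1*(3 + 6*exp(-2*I*pi/3) + 2*exp(2*I*pi/3))*conj(exp(-2*I*pi/3)) + 1*(1 + 3*exp(-I*pi/3) + 2*exp(I*pi/3) + 3*exp(2*I*pi/3))*conj(exp(-I*pi/3))]
      = (1/6)[(11) + (2*exp(-2*I*pi/3) + exp(-I*pi/3)) + (6 + 3*exp(-2*I*pi/3) + 2*exp(2*I*pi/3)) + (1) + (6 + 2*exp(-2*I*pi/3) + 3*exp(2*I*pi/3)) + (exp(I*pi/3) + 2*exp(2*I*pi/3))] = 18/6 = 3
  <chi_rho, chi_2> = (1/6)[1*(11)*conj(1) + 1*(1 + 3*exp(-2*I*pi/3) + 2*exp(-I*pi/3) + 3*exp(I*pi/3))*conj(exp(2*I*pi/3)) + 1*(3 + 2*exp(-2*I*pi/3) + 6*exp(2*I*pi/3))*conj(exp(-2*I*pi/3)) + 1*(-1)*conj(1) + 1*(3 + 6*exp(-2*I*pi/3) + 2*exp(2*I*pi/3))*conj(exp(2*I*pi/3)) + 1*(1 + 3*exp(-I*pi/3) + 2*exp(I*pi/3) + 3*exp(2*I*pi/3))*conj(exp(-2*I*pi/3))]
      = (1/6)[(11) + (-2 + 3*exp(-I*pi/3) + exp(-2*I*pi/3) + 3*exp(2*I*pi/3)) + (2 + 6*exp(-2*I*pi/3) + 3*exp(2*I*pi/3)) + (-1) + (2 + 3*exp(-2*I*pi/3) + 6*exp(2*I*pi/3)) + (-2 + 3*exp(-2*I*pi/3) + exp(2*I*pi/3) + 3*exp(I*pi/3))] = 0/6 = 0
  <chi_rho, chi_3> = (1/6)[1*(11)*conj(1) + 1*(1 + 3*exp(-2*I*pi/3) + 2*exp(-I*pi/3) + 3*exp(I*pi/3))*conj(-1) + 1*(3 + 2*exp(-2*I*pi/3) + 6*exp(2*I*pi/3))*conj(1) + 1*(-1)*conj(-1) + 1*(3 + 6*exp(-2*I*pi/3) + 2*exp(2*I*pi/3))*conj(1) + 1*(1 + 3*exp(-I*pi/3) + 2*exp(I*pi/3) + 3*exp(2*I*pi/3))*conj(-1)]
      = (1/6)[(11) + (-1 - 3*exp(I*pi/3) - 2*exp(-I*pi/3) - 3*exp(-2*I*pi/3)) + (3 + 2*exp(-2*I*pi/3) + 6*exp(2*I*pi/3)) + (1) + (3 + 6*exp(-2*I*pi/3) + 2*exp(2*I*pi/3)) + (-1 - 3*exp(2*I*pi/3) - 2*exp(I*pi/3) - 3*exp(-I*pi/3))] = 6/6 = 1
  <chi_rho, chi_4> = (1/6)[1*(11)*conj(1) + 1*(1 + 3*exp(-2*I*pi/3) + 2*exp(-I*pi/3) + 3*exp(I*pi/3))*conj(exp(-2*I*pi/3)) + 1*(3 + 2*exp(-2*I*pi/3) + 6*exp(2*I*pi/3))*conj(exp(2*I*pi/3)) + 1*(-1)*conj(1) + 1*(3 + 6*exp(-2*I*pi/3) + 2*exp(2*I*pi/3))*conj(exp(-2*I*pi/3)) + 1*(1 + 3*exp(-I*pi/3) + 2*exp(I*pi/3) + 3*exp(2*I*pi/3))*conj(exp(2*I*pi/3))]
      = (1/6)[(11) + (exp(2*I*pi/3) + 2*exp(I*pi/3)) + (6 + 3*exp(-2*I*pi/3) + 2*exp(2*I*pi/3)) + (-1) + (6 + 2*exp(-2*I*pi/3) + 3*exp(2*I*pi/3)) + (2*exp(-I*pi/3) + exp(-2*I*pi/3))] = 18/6 = 3
  <chi_rho, chi_5> = (1/6)[1*(11)*conj(1) + 1*(1 + 3*exp(-2*I*pi/3) + 2*exp(-I*pi/3) + 3*exp(I*pi/3))*conj(exp(-I*pi/3)) + 1*(3 + 2*exp(-2*I*pi/3) + 6*exp(2*I*pi/3))*conj(exp(-2*I*pi/3)) + 1*(-1)*conj(-1) + 1*(3 + 6*exp(-2*I*pi/3) + 2*exp(2*I*pi/3))*conj(exp(2*I*pi/3)) + 1*(1 + 3*exp(-I*pi/3) + 2*exp(I*pi/3) + 3*exp(2*I*pi/3))*conj(exp(I*pi/3))]
      = (1/6)[(11) + (2 + 3*exp(-I*pi/3) + exp(I*pi/3) + 3*exp(2*I*pi/3)) + (2 + 6*exp(-2*I*pi/3) + 3*exp(2*I*pi/3)) + (1) + (2 + 3*exp(-2*I*pi/3) + 6*exp(2*I*pi/3)) + (2 + 3*exp(-2*I*pi/3) + exp(-I*pi/3) + 3*exp(I*pi/3))] = 12/6 = 2
(Exp terms are combined using exp(i*s)*conj(exp(i*t)) = exp(i*(s-t)), and sums of them are collapsed using the identity that for every m > 1 the m distinct m-th roots of unity sum to 0, e.g. 1 + exp(2*I*pi/3) + exp(-2*I*pi/3) = 0.)
Dimension check: dim(rho) = sum (mult * dim) = 2*1 + 3*1 + 0*1 + 1*1 + 3*1 + 2*1 = 11 = chi_rho(e) = 11.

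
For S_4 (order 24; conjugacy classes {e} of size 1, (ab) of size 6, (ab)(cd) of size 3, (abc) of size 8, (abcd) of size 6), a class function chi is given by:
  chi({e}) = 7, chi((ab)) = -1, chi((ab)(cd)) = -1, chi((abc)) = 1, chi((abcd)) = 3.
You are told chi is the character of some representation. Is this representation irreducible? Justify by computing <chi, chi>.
Not irreducible (reducible): <chi, chi> = 5 > 1.

Derivation: <chi, chi> = (1/|G|) sum_C |C| * |chi(C)|^2 = (1/24)[1*|7|^2 + 6*|-1|^2 + 3*|-1|^2 + 8*|1|^2 + 6*|3|^2]
  = (1/24)[(49) + (6) + (3) + (8) + (54)] = 120/24 = 5.
A character is irreducible iff <chi, chi> = 1, so this representation is reducible.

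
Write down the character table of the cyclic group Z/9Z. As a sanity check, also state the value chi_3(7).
Character table of Z/9Z (irreps indexed chi_0,...,chi_8 with chi_k(m) = zeta_9^(k*m), zeta_9 = exp(2*pi*i/9)):
  irrep \ class  {0} (size 1)  {1} (size 1)    {2} (size 1)    {3} (size 1)    {4} (size 1)    {5} (size 1)    {6} (size 1)    {7} (size 1)    {8} (size 1)  
  chi_0          1             1               1               1               1               1               1               1               1             
  chi_1          1             exp(2*I*pi/9)   exp(4*I*pi/9)   exp(2*I*pi/3)   exp(8*I*pi/9)   exp(-8*I*pi/9)  exp(-2*I*pi/3)  exp(-4*I*pi/9)  exp(-2*I*pi/9)
  chi_2          1             exp(4*I*pi/9)   exp(8*I*pi/9)   exp(-2*I*pi/3)  exp(-2*I*pi/9)  exp(2*I*pi/9)   exp(2*I*pi/3)   exp(-8*I*pi/9)  exp(-4*I*pi/9)
  chi_3          1             exp(2*I*pi/3)   exp(-2*I*pi/3)  1               exp(2*I*pi/3)   exp(-2*I*pi/3)  1               exp(2*I*pi/3)   exp(-2*I*pi/3)
  chi_4          1             exp(8*I*pi/9)   exp(-2*I*pi/9)  exp(2*I*pi/3)   exp(-4*I*pi/9)  exp(4*I*pi/9)   exp(-2*I*pi/3)  exp(2*I*pi/9)   exp(-8*I*pi/9)
  chi_5          1             exp(-8*I*pi/9)  exp(2*I*pi/9)   exp(-2*I*pi/3)  exp(4*I*pi/9)   exp(-4*I*pi/9)  exp(2*I*pi/3)   exp(-2*I*pi/9)  exp(8*I*pi/9) 
  chi_6          1             exp(-2*I*pi/3)  exp(2*I*pi/3)   1               exp(-2*I*pi/3)  exp(2*I*pi/3)   1               exp(-2*I*pi/3)  exp(2*I*pi/3) 
  chi_7          1             exp(-4*I*pi/9)  exp(-8*I*pi/9)  exp(2*I*pi/3)   exp(2*I*pi/9)   exp(-2*I*pi/9)  exp(-2*I*pi/3)  exp(8*I*pi/9)   exp(4*I*pi/9) 
  chi_8          1             exp(-2*I*pi/9)  exp(-4*I*pi/9)  exp(-2*I*pi/3)  exp(-8*I*pi/9)  exp(8*I*pi/9)   exp(2*I*pi/3)   exp(4*I*pi/9)   exp(2*I*pi/9) 

Spot check: chi_3(7) = zeta_9^(3*7) = zeta_9^21 = exp(2*I*pi/3).

Explanation: Z/9Z is abelian, so all 9 irreducible complex representations are 1-dimensional. They are given by chi_k(m) = zeta_9^(k*m) for k = 0,...,8. Row orthogonality: sum_m chi_k(m) conj(chi_l(m)) = 9 * [k = l].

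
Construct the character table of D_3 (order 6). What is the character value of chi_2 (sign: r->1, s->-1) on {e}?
Conjugacy classes: {e} of size 1, {r^1, r^2} of size 2, {s, sr, ..., sr^2} of size 3.
Character table:
  irrep \ class              {e} (size 1)  {r^1, r^2} (size 2)  {s, sr, ..., sr^2} (size 3)
  chi_1 (triv)               1             1                    1                          
  chi_2 (sign: r->1, s->-1)  1             1                    -1                         
  chi_3 (2d, j=1)            2             -1                   0                          

Spot check: chi_2 (sign: r->1, s->-1) on {e} = 1.

Details: D_3 has order 2*3 = 6 with 3 conjugacy classes, hence 3 irreducibles. Sum of squared dims 1 + 1 + 4 = 6 = |G|. Linear characters come from the abelianisation; the 2-dimensional irreps have character r^k -> 2*cos(2*pi*j*k/3), reflections -> 0.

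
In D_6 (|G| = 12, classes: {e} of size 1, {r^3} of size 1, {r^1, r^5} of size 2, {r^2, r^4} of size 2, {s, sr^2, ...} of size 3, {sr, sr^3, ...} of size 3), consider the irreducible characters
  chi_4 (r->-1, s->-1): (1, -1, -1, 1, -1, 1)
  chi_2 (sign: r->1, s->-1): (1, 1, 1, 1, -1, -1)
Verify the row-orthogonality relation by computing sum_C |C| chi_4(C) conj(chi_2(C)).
Sum = 0; so <chi_4, chi_2> = 0 (distinct irreducibles are orthogonal).

Compute term by term over conjugacy classes (|C| * chi_4(C) * conj(chi_2(C))):
  1*(1)*conj(1) + 1*(-1)*conj(1) + 2*(-1)*conj(1) + 2*(1)*conj(1) + 3*(-1)*conj(-1) + 3*(1)*conj(-1)
  = (1) + (-1) + (-2) + (2) + (3) + (-3)
  = 0.
Dividing by |G| = 12 gives 0/12 = 0, matching the row-orthogonality relation <chi_4, chi_2> = [chi_4 = chi_2].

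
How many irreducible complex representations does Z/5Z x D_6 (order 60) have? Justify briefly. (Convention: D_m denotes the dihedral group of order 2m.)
30

Solution. The number of irreducible complex representations of a finite group equals its number of conjugacy classes. For a direct product, #classes(G x H) = #classes(G) * #classes(H). Z/5Z has 5 classes (abelian), D_6 has 6 classes, so 5 * 6 = 30, so Z/5Z x D_6 (order 60) has exactly 30 irreducible complex representations.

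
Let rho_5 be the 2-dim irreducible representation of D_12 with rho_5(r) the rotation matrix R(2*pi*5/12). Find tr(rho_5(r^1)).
chi_{rho_5}(r^1) = 2*cos(2*pi*5*1/12) = -sqrt(3)

Reasoning: rho_5(r^1) is rotation by angle 2*pi*5*1/12, whose trace is 2*cos(2*pi*5*1/12) = -sqrt(3).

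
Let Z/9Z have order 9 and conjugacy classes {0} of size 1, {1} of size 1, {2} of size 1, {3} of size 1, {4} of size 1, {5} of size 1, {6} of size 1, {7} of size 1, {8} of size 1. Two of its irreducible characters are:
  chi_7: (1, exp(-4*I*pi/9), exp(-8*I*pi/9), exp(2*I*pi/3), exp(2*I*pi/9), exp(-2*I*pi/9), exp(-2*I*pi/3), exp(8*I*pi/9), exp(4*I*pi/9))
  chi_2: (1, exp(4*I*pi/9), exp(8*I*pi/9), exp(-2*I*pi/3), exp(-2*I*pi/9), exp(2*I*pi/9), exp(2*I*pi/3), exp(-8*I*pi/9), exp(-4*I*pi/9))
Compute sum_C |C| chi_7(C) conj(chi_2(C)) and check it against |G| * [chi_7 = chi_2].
Sum = 0; so <chi_7, chi_2> = 0 (distinct irreducibles are orthogonal).

Derivation: Compute term by term over conjugacy classes (|C| * chi_7(C) * conj(chi_2(C))):
  1*(1)*conj(1) + 1*(exp(-4*I*pi/9))*conj(exp(4*I*pi/9)) + 1*(exp(-8*I*pi/9))*conj(exp(8*I*pi/9)) + 1*(exp(2*I*pi/3))*conj(exp(-2*I*pi/3)) + 1*(exp(2*I*pi/9))*conj(exp(-2*I*pi/9)) + 1*(exp(-2*I*pi/9))*conj(exp(2*I*pi/9)) + 1*(exp(-2*I*pi/3))*conj(exp(2*I*pi/3)) + 1*(exp(8*I*pi/9))*conj(exp(-8*I*pi/9)) + 1*(exp(4*I*pi/9))*conj(exp(-4*I*pi/9))
  = (1) + (exp(-8*I*pi/9)) + (exp(2*I*pi/9)) + (exp(-2*I*pi/3)) + (exp(4*I*pi/9)) + (exp(-4*I*pi/9)) + (exp(2*I*pi/3)) + (exp(-2*I*pi/9)) + (exp(8*I*pi/9))
  = 0.
(Exp terms are combined using exp(i*s)*conj(exp(i*t)) = exp(i*(s-t)), and sums of them are collapsed using the identity that for every m > 1 the m distinct m-th roots of unity sum to 0, e.g. 1 + exp(2*I*pi/3) + exp(-2*I*pi/3) = 0.)
Dividing by |G| = 9 gives 0/9 = 0, matching the row-orthogonality relation <chi_7, chi_2> = [chi_7 = chi_2].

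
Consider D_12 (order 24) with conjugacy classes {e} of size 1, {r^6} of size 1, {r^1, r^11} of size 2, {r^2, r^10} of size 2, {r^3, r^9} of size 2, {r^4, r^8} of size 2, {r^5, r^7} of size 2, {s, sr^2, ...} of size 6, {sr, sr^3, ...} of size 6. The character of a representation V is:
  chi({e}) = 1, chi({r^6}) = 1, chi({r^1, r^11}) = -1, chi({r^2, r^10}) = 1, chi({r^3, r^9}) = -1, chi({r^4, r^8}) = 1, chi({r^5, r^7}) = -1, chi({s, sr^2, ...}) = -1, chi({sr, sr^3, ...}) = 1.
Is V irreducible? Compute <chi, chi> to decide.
Irreducible: <chi, chi> = 1.

Reasoning: <chi, chi> = (1/|G|) sum_C |C| * |chi(C)|^2 = (1/24)[1*|1|^2 + 1*|1|^2 + 2*|-1|^2 + 2*|1|^2 + 2*|-1|^2 + 2*|1|^2 + 2*|-1|^2 + 6*|-1|^2 + 6*|1|^2]
  = (1/24)[(1) + (1) + (2) + (2) + (2) + (2) + (2) + (6) + (6)] = 24/24 = 1.
A character is irreducible iff <chi, chi> = 1, so this representation is irreducible.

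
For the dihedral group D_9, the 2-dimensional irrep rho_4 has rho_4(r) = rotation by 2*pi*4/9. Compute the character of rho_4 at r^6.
chi_{rho_4}(r^6) = 2*cos(2*pi*4*6/9) = -1

rho_4(r^6) is rotation by angle 2*pi*4*6/9, whose trace is 2*cos(2*pi*4*6/9) = -1.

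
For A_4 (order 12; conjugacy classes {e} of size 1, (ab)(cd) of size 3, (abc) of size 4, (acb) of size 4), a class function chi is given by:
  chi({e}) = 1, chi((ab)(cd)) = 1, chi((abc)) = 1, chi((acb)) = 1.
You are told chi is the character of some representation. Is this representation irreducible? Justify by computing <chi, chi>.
Irreducible: <chi, chi> = 1.

Argument: <chi, chi> = (1/|G|) sum_C |C| * |chi(C)|^2 = (1/12)[1*|1|^2 + 3*|1|^2 + 4*|1|^2 + 4*|1|^2]
  = (1/12)[(1) + (3) + (4) + (4)] = 12/12 = 1.
(Exp terms are combined using exp(i*s)*conj(exp(i*t)) = exp(i*(s-t)), and sums of them are collapsed using the identity that for every m > 1 the m distinct m-th roots of unity sum to 0, e.g. 1 + exp(2*I*pi/3) + exp(-2*I*pi/3) = 0.)
A character is irreducible iff <chi, chi> = 1, so this representation is irreducible.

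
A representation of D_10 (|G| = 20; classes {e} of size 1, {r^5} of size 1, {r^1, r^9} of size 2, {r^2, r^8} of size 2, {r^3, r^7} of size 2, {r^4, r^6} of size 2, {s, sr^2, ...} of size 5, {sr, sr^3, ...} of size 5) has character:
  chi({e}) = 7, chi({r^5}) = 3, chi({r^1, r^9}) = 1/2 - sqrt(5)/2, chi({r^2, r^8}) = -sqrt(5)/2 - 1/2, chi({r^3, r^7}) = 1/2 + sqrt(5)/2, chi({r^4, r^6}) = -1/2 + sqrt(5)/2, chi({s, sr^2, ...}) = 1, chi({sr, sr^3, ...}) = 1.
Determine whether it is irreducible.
Not irreducible (reducible): <chi, chi> = 4 > 1.

Working: <chi, chi> = (1/|G|) sum_C |C| * |chi(C)|^2 = (1/20)[1*|7|^2 + 1*|3|^2 + 2*|1/2 - sqrt(5)/2|^2 + 2*|-sqrt(5)/2 - 1/2|^2 + 2*|1/2 + sqrt(5)/2|^2 + 2*|-1/2 + sqrt(5)/2|^2 + 5*|1|^2 + 5*|1|^2]
  = (1/20)[(49) + (9) + (3 - sqrt(5)) + (sqrt(5) + 3) + (sqrt(5) + 3) + (3 - sqrt(5)) + (5) + (5)] = 80/20 = 4.
A character is irreducible iff <chi, chi> = 1, so this representation is reducible.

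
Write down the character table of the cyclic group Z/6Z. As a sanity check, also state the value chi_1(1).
Character table of Z/6Z (irreps indexed chi_0,...,chi_5 with chi_k(m) = zeta_6^(k*m), zeta_6 = exp(2*pi*i/6)):
  irrep \ class  {0} (size 1)  {1} (size 1)    {2} (size 1)    {3} (size 1)  {4} (size 1)    {5} (size 1)  
  chi_0          1             1               1               1             1               1             
  chi_1          1             exp(I*pi/3)     exp(2*I*pi/3)   -1            exp(-2*I*pi/3)  exp(-I*pi/3)  
  chi_2          1             exp(2*I*pi/3)   exp(-2*I*pi/3)  1             exp(2*I*pi/3)   exp(-2*I*pi/3)
  chi_3          1             -1              1               -1            1               -1            
  chi_4          1             exp(-2*I*pi/3)  exp(2*I*pi/3)   1             exp(-2*I*pi/3)  exp(2*I*pi/3) 
  chi_5          1             exp(-I*pi/3)    exp(-2*I*pi/3)  -1            exp(2*I*pi/3)   exp(I*pi/3)   

Spot check: chi_1(1) = zeta_6^(1*1) = zeta_6^1 = exp(I*pi/3).

Explanation: Z/6Z is abelian, so all 6 irreducible complex representations are 1-dimensional. They are given by chi_k(m) = zeta_6^(k*m) for k = 0,...,5. Row orthogonality: sum_m chi_k(m) conj(chi_l(m)) = 6 * [k = l].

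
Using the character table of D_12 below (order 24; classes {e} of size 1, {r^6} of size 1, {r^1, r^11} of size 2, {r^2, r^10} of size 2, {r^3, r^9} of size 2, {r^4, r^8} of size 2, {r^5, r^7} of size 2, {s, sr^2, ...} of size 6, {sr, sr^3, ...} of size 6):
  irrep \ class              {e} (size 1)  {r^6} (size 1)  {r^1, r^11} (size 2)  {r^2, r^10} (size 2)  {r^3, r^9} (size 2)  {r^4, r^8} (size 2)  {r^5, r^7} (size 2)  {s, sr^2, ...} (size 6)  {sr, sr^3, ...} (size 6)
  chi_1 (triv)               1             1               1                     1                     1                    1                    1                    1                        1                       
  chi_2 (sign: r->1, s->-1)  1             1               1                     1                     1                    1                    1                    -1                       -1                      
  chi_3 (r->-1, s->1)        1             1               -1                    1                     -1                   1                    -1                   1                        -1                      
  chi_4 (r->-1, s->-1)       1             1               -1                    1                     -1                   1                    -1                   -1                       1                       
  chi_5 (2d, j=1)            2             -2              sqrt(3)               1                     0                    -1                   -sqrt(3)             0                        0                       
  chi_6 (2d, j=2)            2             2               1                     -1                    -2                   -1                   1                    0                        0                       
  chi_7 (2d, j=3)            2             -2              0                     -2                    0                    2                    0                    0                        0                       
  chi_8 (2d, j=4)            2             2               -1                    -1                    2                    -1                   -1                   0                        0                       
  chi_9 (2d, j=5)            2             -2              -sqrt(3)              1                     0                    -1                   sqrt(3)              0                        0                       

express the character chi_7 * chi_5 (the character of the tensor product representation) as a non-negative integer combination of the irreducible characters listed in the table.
chi_7 tensor chi_5 = chi_6 + chi_8 (all other irreducibles have multiplicity 0).

Justification: The character of a tensor product is the pointwise product (chi_7 * chi_5)(C) = chi_7(C) * chi_5(C):
  {e}: (2)*(2), {r^6}: (-2)*(-2), {r^1, r^11}: (0)*(sqrt(3)), {r^2, r^10}: (-2)*(1), {r^3, r^9}: (0)*(0), {r^4, r^8}: (2)*(-1), {r^5, r^7}: (0)*(-sqrt(3)), {s, sr^2, ...}: (0)*(0), {sr, sr^3, ...}: (0)*(0)
so (chi_7 * chi_5) takes values
  {e} -> 4, {r^6} -> 4, {r^1, r^11} -> 0, {r^2, r^10} -> -2, {r^3, r^9} -> 0, {r^4, r^8} -> -2, {r^5, r^7} -> 0, {s, sr^2, ...} -> 0, {sr, sr^3, ...} -> 0.
Now take the inner product of this character with each irreducible chi from the table, <chi_7*chi_5, chi> = (1/24) sum_C |C| (chi_7*chi_5)(C) conj(chi(C)):
  <chi_7*chi_5, chi_1> = (1/24)[1*(4)*conj(1) + 1*(4)*conj(1) + 2*(0)*conj(1) + 2*(-2)*conj(1) + 2*(0)*conj(1) + 2*(-2)*conj(1) + 2*(0)*conj(1) + 6*(0)*conj(1) + 6*(0)*conj(1)]
      = (1/24)[(4) + (4) + (0) + (-4) + (0) + (-4) + (0) + (0) + (0)] = 0/24 = 0
  <chi_7*chi_5, chi_2> = (1/24)[1*(4)*conj(1) + 1*(4)*conj(1) + 2*(0)*conj(1) + 2*(-2)*conj(1) + 2*(0)*conj(1) + 2*(-2)*conj(1) + 2*(0)*conj(1) + 6*(0)*conj(-1) + 6*(0)*conj(-1)]
      = (1/24)[(4) + (4) + (0) + (-4) + (0) + (-4) + (0) + (0) + (0)] = 0/24 = 0
  <chi_7*chi_5, chi_3> = (1/24)[1*(4)*conj(1) + 1*(4)*conj(1) + 2*(0)*conj(-1) + 2*(-2)*conj(1) + 2*(0)*conj(-1) + 2*(-2)*conj(1) + 2*(0)*conj(-1) + 6*(0)*conj(1) + 6*(0)*conj(-1)]
      = (1/24)[(4) + (4) + (0) + (-4) + (0) + (-4) + (0) + (0) + (0)] = 0/24 = 0
  <chi_7*chi_5, chi_4> = (1/24)[1*(4)*conj(1) + 1*(4)*conj(1) + 2*(0)*conj(-1) + 2*(-2)*conj(1) + 2*(0)*conj(-1) + 2*(-2)*conj(1) + 2*(0)*conj(-1) + 6*(0)*conj(-1) + 6*(0)*conj(1)]
      = (1/24)[(4) + (4) + (0) + (-4) + (0) + (-4) + (0) + (0) + (0)] = 0/24 = 0
  <chi_7*chi_5, chi_5> = (1/24)[1*(4)*conj(2) + 1*(4)*conj(-2) + 2*(0)*conj(sqrt(3)) + 2*(-2)*conj(1) + 2*(0)*conj(0) + 2*(-2)*conj(-1) + 2*(0)*conj(-sqrt(3)) + 6*(0)*conj(0) + 6*(0)*conj(0)]
      = (1/24)[(8) + (-8) + (0) + (-4) + (0) + (4) + (0) + (0) + (0)] = 0/24 = 0
  <chi_7*chi_5, chi_6> = (1/24)[1*(4)*conj(2) + 1*(4)*conj(2) + 2*(0)*conj(1) + 2*(-2)*conj(-1) + 2*(0)*conj(-2) + 2*(-2)*conj(-1) + 2*(0)*conj(1) + 6*(0)*conj(0) + 6*(0)*conj(0)]
      = (1/24)[(8) + (8) + (0) + (4) + (0) + (4) + (0) + (0) + (0)] = 24/24 = 1
  <chi_7*chi_5, chi_7> = (1/24)[1*(4)*conj(2) + 1*(4)*conj(-2) + 2*(0)*conj(0) + 2*(-2)*conj(-2) + 2*(0)*conj(0) + 2*(-2)*conj(2) + 2*(0)*conj(0) + 6*(0)*conj(0) + 6*(0)*conj(0)]
      = (1/24)[(8) + (-8) + (0) + (8) + (0) + (-8) + (0) + (0) + (0)] = 0/24 = 0
  <chi_7*chi_5, chi_8> = (1/24)[1*(4)*conj(2) + 1*(4)*conj(2) + 2*(0)*conj(-1) + 2*(-2)*conj(-1) + 2*(0)*conj(2) + 2*(-2)*conj(-1) + 2*(0)*conj(-1) + 6*(0)*conj(0) + 6*(0)*conj(0)]
      = (1/24)[(8) + (8) + (0) + (4) + (0) + (4) + (0) + (0) + (0)] = 24/24 = 1
  <chi_7*chi_5, chi_9> = (1/24)[1*(4)*conj(2) + 1*(4)*conj(-2) + 2*(0)*conj(-sqrt(3)) + 2*(-2)*conj(1) + 2*(0)*conj(0) + 2*(-2)*conj(-1) + 2*(0)*conj(sqrt(3)) + 6*(0)*conj(0) + 6*(0)*conj(0)]
      = (1/24)[(8) + (-8) + (0) + (-4) + (0) + (4) + (0) + (0) + (0)] = 0/24 = 0
Hence the multiplicities are chi_6: 1, chi_8: 1. Dimension check: dim(chi_7)*dim(chi_5) = 2*2 = 4 and sum (mult * dim) = 1*2 + 1*2 = 4.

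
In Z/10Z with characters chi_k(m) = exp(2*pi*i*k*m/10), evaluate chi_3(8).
chi_3(8) = zeta_10^24 = exp(4*I*pi/5)

Details: chi_3(8) = zeta_10^(3*8) = zeta_10^24. Since zeta_10^10 = 1, this equals zeta_10^4 = exp(2*pi*i*4/10) = exp(4*I*pi/5).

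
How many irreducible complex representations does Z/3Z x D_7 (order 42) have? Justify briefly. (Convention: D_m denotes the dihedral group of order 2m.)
15

Justification: The number of irreducible complex representations of a finite group equals its number of conjugacy classes. For a direct product, #classes(G x H) = #classes(G) * #classes(H). Z/3Z has 3 classes (abelian), D_7 has 5 classes, so 3 * 5 = 15, so Z/3Z x D_7 (order 42) has exactly 15 irreducible complex representations.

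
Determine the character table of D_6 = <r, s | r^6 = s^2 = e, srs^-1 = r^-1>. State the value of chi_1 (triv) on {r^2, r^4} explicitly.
Conjugacy classes: {e} of size 1, {r^3} of size 1, {r^1, r^5} of size 2, {r^2, r^4} of size 2, {s, sr^2, ...} of size 3, {sr, sr^3, ...} of size 3.
Character table:
  irrep \ class              {e} (size 1)  {r^3} (size 1)  {r^1, r^5} (size 2)  {r^2, r^4} (size 2)  {s, sr^2, ...} (size 3)  {sr, sr^3, ...} (size 3)
  chi_1 (triv)               1             1               1                    1                    1                        1                       
  chi_2 (sign: r->1, s->-1)  1             1               1                    1                    -1                       -1                      
  chi_3 (r->-1, s->1)        1             -1              -1                   1                    1                        -1                      
  chi_4 (r->-1, s->-1)       1             -1              -1                   1                    -1                       1                       
  chi_5 (2d, j=1)            2             -2              1                    -1                   0                        0                       
  chi_6 (2d, j=2)            2             2               -1                   -1                   0                        0                       

Spot check: chi_1 (triv) on {r^2, r^4} = 1.

D_6 has order 2*6 = 12 with 6 conjugacy classes, hence 6 irreducibles. Sum of squared dims 1 + 1 + 1 + 1 + 4 + 4 = 12 = |G|. Linear characters come from the abelianisation; the 2-dimensional irreps have character r^k -> 2*cos(2*pi*j*k/6), reflections -> 0.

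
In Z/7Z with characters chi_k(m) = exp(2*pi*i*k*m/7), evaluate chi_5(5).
chi_5(5) = zeta_7^25 = exp(-6*I*pi/7)

Proof sketch: chi_5(5) = zeta_7^(5*5) = zeta_7^25. Since zeta_7^7 = 1, this equals zeta_7^4 = exp(2*pi*i*4/7) = exp(-6*I*pi/7).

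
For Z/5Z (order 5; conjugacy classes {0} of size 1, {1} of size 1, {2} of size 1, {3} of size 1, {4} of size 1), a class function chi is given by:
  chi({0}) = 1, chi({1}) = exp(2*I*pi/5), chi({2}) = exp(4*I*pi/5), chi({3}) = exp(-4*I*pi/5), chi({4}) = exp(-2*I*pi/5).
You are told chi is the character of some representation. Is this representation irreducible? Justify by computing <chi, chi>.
Irreducible: <chi, chi> = 1.

Derivation: <chi, chi> = (1/|G|) sum_C |C| * |chi(C)|^2 = (1/5)[1*|1|^2 + 1*|exp(2*I*pi/5)|^2 + 1*|exp(4*I*pi/5)|^2 + 1*|exp(-4*I*pi/5)|^2 + 1*|exp(-2*I*pi/5)|^2]
  = (1/5)[(1) + (1) + (1) + (1) + (1)] = 5/5 = 1.
(Exp terms are combined using exp(i*s)*conj(exp(i*t)) = exp(i*(s-t)), and sums of them are collapsed using the identity that for every m > 1 the m distinct m-th roots of unity sum to 0, e.g. 1 + exp(2*I*pi/3) + exp(-2*I*pi/3) = 0.)
A character is irreducible iff <chi, chi> = 1, so this representation is irreducible.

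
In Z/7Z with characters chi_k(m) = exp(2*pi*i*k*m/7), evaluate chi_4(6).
chi_4(6) = zeta_7^24 = exp(6*I*pi/7)

Working: chi_4(6) = zeta_7^(4*6) = zeta_7^24. Since zeta_7^7 = 1, this equals zeta_7^3 = exp(2*pi*i*3/7) = exp(6*I*pi/7).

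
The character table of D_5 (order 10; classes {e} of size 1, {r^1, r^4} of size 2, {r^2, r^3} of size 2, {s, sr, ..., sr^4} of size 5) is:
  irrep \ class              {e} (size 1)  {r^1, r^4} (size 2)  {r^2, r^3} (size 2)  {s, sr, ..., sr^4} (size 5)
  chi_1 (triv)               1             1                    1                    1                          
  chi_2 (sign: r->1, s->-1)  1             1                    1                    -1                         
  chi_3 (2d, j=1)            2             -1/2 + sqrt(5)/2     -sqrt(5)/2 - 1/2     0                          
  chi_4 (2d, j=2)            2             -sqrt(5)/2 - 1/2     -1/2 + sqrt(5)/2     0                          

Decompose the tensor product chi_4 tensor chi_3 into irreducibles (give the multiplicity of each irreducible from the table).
chi_4 tensor chi_3 = chi_3 + chi_4 (all other irreducibles have multiplicity 0).

Proof sketch: The character of a tensor product is the pointwise product (chi_4 * chi_3)(C) = chi_4(C) * chi_3(C):
  {e}: (2)*(2), {r^1, r^4}: (-sqrt(5)/2 - 1/2)*(-1/2 + sqrt(5)/2), {r^2, r^3}: (-1/2 + sqrt(5)/2)*(-sqrt(5)/2 - 1/2), {s, sr, ..., sr^4}: (0)*(0)
so (chi_4 * chi_3) takes values
  {e} -> 4, {r^1, r^4} -> -1, {r^2, r^3} -> -1, {s, sr, ..., sr^4} -> 0.
Now take the inner product of this character with each irreducible chi from the table, <chi_4*chi_3, chi> = (1/10) sum_C |C| (chi_4*chi_3)(C) conj(chi(C)):
  <chi_4*chi_3, chi_1> = (1/10)[1*(4)*conj(1) + 2*(-1)*conj(1) + 2*(-1)*conj(1) + 5*(0)*conj(1)]
      = (1/10)[(4) + (-2) + (-2) + (0)] = 0/10 = 0
  <chi_4*chi_3, chi_2> = (1/10)[1*(4)*conj(1) + 2*(-1)*conj(1) + 2*(-1)*conj(1) + 5*(0)*conj(-1)]
      = (1/10)[(4) + (-2) + (-2) + (0)] = 0/10 = 0
  <chi_4*chi_3, chi_3> = (1/10)[1*(4)*conj(2) + 2*(-1)*conj(-1/2 + sqrt(5)/2) + 2*(-1)*conj(-sqrt(5)/2 - 1/2) + 5*(0)*conj(0)]
      = (1/10)[(8) + (1 - sqrt(5)) + (1 + sqrt(5)) + (0)] = 10/10 = 1
  <chi_4*chi_3, chi_4> = (1/10)[1*(4)*conj(2) + 2*(-1)*conj(-sqrt(5)/2 - 1/2) + 2*(-1)*conj(-1/2 + sqrt(5)/2) + 5*(0)*conj(0)]
      = (1/10)[(8) + (1 + sqrt(5)) + (1 - sqrt(5)) + (0)] = 10/10 = 1
Hence the multiplicities are chi_3: 1, chi_4: 1. Dimension check: dim(chi_4)*dim(chi_3) = 2*2 = 4 and sum (mult * dim) = 1*2 + 1*2 = 4.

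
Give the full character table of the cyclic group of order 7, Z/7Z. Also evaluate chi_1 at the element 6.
Character table of Z/7Z (irreps indexed chi_0,...,chi_6 with chi_k(m) = zeta_7^(k*m), zeta_7 = exp(2*pi*i/7)):
  irrep \ class  {0} (size 1)  {1} (size 1)    {2} (size 1)    {3} (size 1)    {4} (size 1)    {5} (size 1)    {6} (size 1)  
  chi_0          1             1               1               1               1               1               1             
  chi_1          1             exp(2*I*pi/7)   exp(4*I*pi/7)   exp(6*I*pi/7)   exp(-6*I*pi/7)  exp(-4*I*pi/7)  exp(-2*I*pi/7)
  chi_2          1             exp(4*I*pi/7)   exp(-6*I*pi/7)  exp(-2*I*pi/7)  exp(2*I*pi/7)   exp(6*I*pi/7)   exp(-4*I*pi/7)
  chi_3          1             exp(6*I*pi/7)   exp(-2*I*pi/7)  exp(4*I*pi/7)   exp(-4*I*pi/7)  exp(2*I*pi/7)   exp(-6*I*pi/7)
  chi_4          1             exp(-6*I*pi/7)  exp(2*I*pi/7)   exp(-4*I*pi/7)  exp(4*I*pi/7)   exp(-2*I*pi/7)  exp(6*I*pi/7) 
  chi_5          1             exp(-4*I*pi/7)  exp(6*I*pi/7)   exp(2*I*pi/7)   exp(-2*I*pi/7)  exp(-6*I*pi/7)  exp(4*I*pi/7) 
  chi_6          1             exp(-2*I*pi/7)  exp(-4*I*pi/7)  exp(-6*I*pi/7)  exp(6*I*pi/7)   exp(4*I*pi/7)   exp(2*I*pi/7) 

Spot check: chi_1(6) = zeta_7^(1*6) = zeta_7^6 = exp(-2*I*pi/7).

Explanation: Z/7Z is abelian, so all 7 irreducible complex representations are 1-dimensional. They are given by chi_k(m) = zeta_7^(k*m) for k = 0,...,6. Row orthogonality: sum_m chi_k(m) conj(chi_l(m)) = 7 * [k = l].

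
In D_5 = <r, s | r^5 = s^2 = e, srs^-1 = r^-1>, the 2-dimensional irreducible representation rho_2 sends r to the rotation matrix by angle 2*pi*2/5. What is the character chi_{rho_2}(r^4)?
chi_{rho_2}(r^4) = 2*cos(2*pi*2*4/5) = -sqrt(5)/2 - 1/2

Working: rho_2(r^4) is rotation by angle 2*pi*2*4/5, whose trace is 2*cos(2*pi*2*4/5) = -sqrt(5)/2 - 1/2.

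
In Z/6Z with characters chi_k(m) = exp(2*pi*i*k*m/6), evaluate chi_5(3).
chi_5(3) = zeta_6^15 = -1

Argument: chi_5(3) = zeta_6^(5*3) = zeta_6^15. Since zeta_6^6 = 1, this equals zeta_6^3 = exp(2*pi*i*3/6) = -1.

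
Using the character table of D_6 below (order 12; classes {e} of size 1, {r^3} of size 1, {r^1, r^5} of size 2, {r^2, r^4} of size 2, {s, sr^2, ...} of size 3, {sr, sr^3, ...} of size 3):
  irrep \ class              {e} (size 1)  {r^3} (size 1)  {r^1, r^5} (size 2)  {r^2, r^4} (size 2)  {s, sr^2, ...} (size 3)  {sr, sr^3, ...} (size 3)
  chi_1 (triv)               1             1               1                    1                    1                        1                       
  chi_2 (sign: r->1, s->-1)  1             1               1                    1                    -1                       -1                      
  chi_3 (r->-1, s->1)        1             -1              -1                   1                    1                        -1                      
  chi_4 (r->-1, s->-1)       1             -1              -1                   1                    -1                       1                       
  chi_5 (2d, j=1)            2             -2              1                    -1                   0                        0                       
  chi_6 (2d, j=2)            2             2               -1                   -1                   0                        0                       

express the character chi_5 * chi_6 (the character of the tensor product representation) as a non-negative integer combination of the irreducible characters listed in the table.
chi_5 tensor chi_6 = chi_3 + chi_4 + chi_5 (all other irreducibles have multiplicity 0).

Reasoning: The character of a tensor product is the pointwise product (chi_5 * chi_6)(C) = chi_5(C) * chi_6(C):
  {e}: (2)*(2), {r^3}: (-2)*(2), {r^1, r^5}: (1)*(-1), {r^2, r^4}: (-1)*(-1), {s, sr^2, ...}: (0)*(0), {sr, sr^3, ...}: (0)*(0)
so (chi_5 * chi_6) takes values
  {e} -> 4, {r^3} -> -4, {r^1, r^5} -> -1, {r^2, r^4} -> 1, {s, sr^2, ...} -> 0, {sr, sr^3, ...} -> 0.
Now take the inner product of this character with each irreducible chi from the table, <chi_5*chi_6, chi> = (1/12) sum_C |C| (chi_5*chi_6)(C) conj(chi(C)):
  <chi_5*chi_6, chi_1> = (1/12)[1*(4)*conj(1) + 1*(-4)*conj(1) + 2*(-1)*conj(1) + 2*(1)*conj(1) + 3*(0)*conj(1) + 3*(0)*conj(1)]
      = (1/12)[(4) + (-4) + (-2) + (2) + (0) + (0)] = 0/12 = 0
  <chi_5*chi_6, chi_2> = (1/12)[1*(4)*conj(1) + 1*(-4)*conj(1) + 2*(-1)*conj(1) + 2*(1)*conj(1) + 3*(0)*conj(-1) + 3*(0)*conj(-1)]
      = (1/12)[(4) + (-4) + (-2) + (2) + (0) + (0)] = 0/12 = 0
  <chi_5*chi_6, chi_3> = (1/12)[1*(4)*conj(1) + 1*(-4)*conj(-1) + 2*(-1)*conj(-1) + 2*(1)*conj(1) + 3*(0)*conj(1) + 3*(0)*conj(-1)]
      = (1/12)[(4) + (4) + (2) + (2) + (0) + (0)] = 12/12 = 1
  <chi_5*chi_6, chi_4> = (1/12)[1*(4)*conj(1) + 1*(-4)*conj(-1) + 2*(-1)*conj(-1) + 2*(1)*conj(1) + 3*(0)*conj(-1) + 3*(0)*conj(1)]
      = (1/12)[(4) + (4) + (2) + (2) + (0) + (0)] = 12/12 = 1
  <chi_5*chi_6, chi_5> = (1/12)[1*(4)*conj(2) + 1*(-4)*conj(-2) + 2*(-1)*conj(1) + 2*(1)*conj(-1) + 3*(0)*conj(0) + 3*(0)*conj(0)]
      = (1/12)[(8) + (8) + (-2) + (-2) + (0) + (0)] = 12/12 = 1
  <chi_5*chi_6, chi_6> = (1/12)[1*(4)*conj(2) + 1*(-4)*conj(2) + 2*(-1)*conj(-1) + 2*(1)*conj(-1) + 3*(0)*conj(0) + 3*(0)*conj(0)]
      = (1/12)[(8) + (-8) + (2) + (-2) + (0) + (0)] = 0/12 = 0
Hence the multiplicities are chi_3: 1, chi_4: 1, chi_5: 1. Dimension check: dim(chi_5)*dim(chi_6) = 2*2 = 4 and sum (mult * dim) = 1*1 + 1*1 + 1*2 = 4.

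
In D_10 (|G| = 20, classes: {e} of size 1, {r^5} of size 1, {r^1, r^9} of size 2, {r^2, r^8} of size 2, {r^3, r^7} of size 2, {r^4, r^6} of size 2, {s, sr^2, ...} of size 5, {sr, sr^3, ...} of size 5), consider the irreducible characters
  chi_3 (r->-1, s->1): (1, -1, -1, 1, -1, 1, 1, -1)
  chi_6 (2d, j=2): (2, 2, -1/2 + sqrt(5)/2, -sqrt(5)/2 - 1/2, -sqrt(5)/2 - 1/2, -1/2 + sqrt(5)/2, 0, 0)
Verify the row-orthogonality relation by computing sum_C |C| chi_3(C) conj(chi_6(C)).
Sum = 0; so <chi_3, chi_6> = 0 (distinct irreducibles are orthogonal).

Details: Compute term by term over conjugacy classes (|C| * chi_3(C) * conj(chi_6(C))):
  1*(1)*conj(2) + 1*(-1)*conj(2) + 2*(-1)*conj(-1/2 + sqrt(5)/2) + 2*(1)*conj(-sqrt(5)/2 - 1/2) + 2*(-1)*conj(-sqrt(5)/2 - 1/2) + 2*(1)*conj(-1/2 + sqrt(5)/2) + 5*(1)*conj(0) + 5*(-1)*conj(0)
  = (2) + (-2) + (1 - sqrt(5)) + (-sqrt(5) - 1) + (1 + sqrt(5)) + (-1 + sqrt(5)) + (0) + (0)
  = 0.
Dividing by |G| = 20 gives 0/20 = 0, matching the row-orthogonality relation <chi_3, chi_6> = [chi_3 = chi_6].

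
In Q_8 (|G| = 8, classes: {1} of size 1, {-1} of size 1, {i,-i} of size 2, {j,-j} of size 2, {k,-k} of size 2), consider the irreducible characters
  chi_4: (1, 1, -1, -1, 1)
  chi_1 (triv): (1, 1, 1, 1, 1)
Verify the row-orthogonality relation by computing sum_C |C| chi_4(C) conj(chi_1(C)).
Sum = 0; so <chi_4, chi_1> = 0 (distinct irreducibles are orthogonal).

Solution. Compute term by term over conjugacy classes (|C| * chi_4(C) * conj(chi_1(C))):
  1*(1)*conj(1) + 1*(1)*conj(1) + 2*(-1)*conj(1) + 2*(-1)*conj(1) + 2*(1)*conj(1)
  = (1) + (1) + (-2) + (-2) + (2)
  = 0.
Dividing by |G| = 8 gives 0/8 = 0, matching the row-orthogonality relation <chi_4, chi_1> = [chi_4 = chi_1].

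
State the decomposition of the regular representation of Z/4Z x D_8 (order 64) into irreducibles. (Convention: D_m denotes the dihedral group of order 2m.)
Each irreducible V_i of dimension d_i appears with multiplicity d_i, i.e. rho_reg = (direct sum over all irreducibles V_i) d_i V_i. The irreducible dimensions for Z/4Z x D_8 are 1, 1, 1, 1, 1, 1, 1, 1, 1, 1, 1, 1, 1, 1, 1, 1, 2, 2, 2, 2, 2, 2, 2, 2, 2, 2, 2, 2: 16 irreducibles of dimension 1, each with multiplicity 1; 12 irreducibles of dimension 2, each with multiplicity 2. Total dimension 16*1*1 + 12*2*2 = 64 = |G|.

Justification: General theorem: in the regular representation of a finite group G, each irreducible appears with multiplicity equal to its dimension. Check: dim(rho_reg) = sum d_i^2 = 1 + 1 + 1 + 1 + 1 + 1 + 1 + 1 + 1 + 1 + 1 + 1 + 1 + 1 + 1 + 1 + 4 + 4 + 4 + 4 + 4 + 4 + 4 + 4 + 4 + 4 + 4 + 4 = 64 = |G|.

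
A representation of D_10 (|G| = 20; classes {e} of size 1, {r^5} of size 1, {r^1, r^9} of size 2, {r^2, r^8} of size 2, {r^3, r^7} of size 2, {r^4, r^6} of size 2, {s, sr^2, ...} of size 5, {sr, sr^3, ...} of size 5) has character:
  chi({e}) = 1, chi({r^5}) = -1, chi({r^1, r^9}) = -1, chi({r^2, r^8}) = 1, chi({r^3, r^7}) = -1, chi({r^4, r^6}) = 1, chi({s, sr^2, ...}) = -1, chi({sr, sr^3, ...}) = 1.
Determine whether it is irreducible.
Irreducible: <chi, chi> = 1.

Reasoning: <chi, chi> = (1/|G|) sum_C |C| * |chi(C)|^2 = (1/20)[1*|1|^2 + 1*|-1|^2 + 2*|-1|^2 + 2*|1|^2 + 2*|-1|^2 + 2*|1|^2 + 5*|-1|^2 + 5*|1|^2]
  = (1/20)[(1) + (1) + (2) + (2) + (2) + (2) + (5) + (5)] = 20/20 = 1.
A character is irreducible iff <chi, chi> = 1, so this representation is irreducible.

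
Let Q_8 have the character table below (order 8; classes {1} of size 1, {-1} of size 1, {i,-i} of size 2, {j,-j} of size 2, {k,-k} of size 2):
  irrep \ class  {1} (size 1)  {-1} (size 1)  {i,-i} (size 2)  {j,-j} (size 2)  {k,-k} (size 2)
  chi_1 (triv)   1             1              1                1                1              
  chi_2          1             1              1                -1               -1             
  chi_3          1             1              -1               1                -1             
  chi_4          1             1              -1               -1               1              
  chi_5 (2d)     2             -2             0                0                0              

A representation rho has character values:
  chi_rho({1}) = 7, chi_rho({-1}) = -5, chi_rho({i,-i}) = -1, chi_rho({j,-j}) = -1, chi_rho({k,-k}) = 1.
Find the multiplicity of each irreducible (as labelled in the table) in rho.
Multiplicities: chi_1: 0, chi_2: 0, chi_3: 0, chi_4: 1, chi_5: 3.

Details: Use <chi_rho, chi> = (1/|G|) sum_C |C| * chi_rho(C) * conj(chi(C)) with |G| = 8 for each irreducible chi in the table:
  <chi_rho, chi_1> = (1/8)[1*(7)*conj(1) + 1*(-5)*conj(1) + 2*(-1)*conj(1) + 2*(-1)*conj(1) + 2*(1)*conj(1)]
      = (1/8)[(7) + (-5) + (-2) + (-2) + (2)] = 0/8 = 0
  <chi_rho, chi_2> = (1/8)[1*(7)*conj(1) + 1*(-5)*conj(1) + 2*(-1)*conj(1) + 2*(-1)*conj(-1) + 2*(1)*conj(-1)]
      = (1/8)[(7) + (-5) + (-2) + (2) + (-2)] = 0/8 = 0
  <chi_rho, chi_3> = (1/8)[1*(7)*conj(1) + 1*(-5)*conj(1) + 2*(-1)*conj(-1) + 2*(-1)*conj(1) + 2*(1)*conj(-1)]
      = (1/8)[(7) + (-5) + (2) + (-2) + (-2)] = 0/8 = 0
  <chi_rho, chi_4> = (1/8)[1*(7)*conj(1) + 1*(-5)*conj(1) + 2*(-1)*conj(-1) + 2*(-1)*conj(-1) + 2*(1)*conj(1)]
      = (1/8)[(7) + (-5) + (2) + (2) + (2)] = 8/8 = 1
  <chi_rho, chi_5> = (1/8)[1*(7)*conj(2) + 1*(-5)*conj(-2) + 2*(-1)*conj(0) + 2*(-1)*conj(0) + 2*(1)*conj(0)]
      = (1/8)[(14) + (10) + (0) + (0) + (0)] = 24/8 = 3
Dimension check: dim(rho) = sum (mult * dim) = 0*1 + 0*1 + 0*1 + 1*1 + 3*2 = 7 = chi_rho(e) = 7.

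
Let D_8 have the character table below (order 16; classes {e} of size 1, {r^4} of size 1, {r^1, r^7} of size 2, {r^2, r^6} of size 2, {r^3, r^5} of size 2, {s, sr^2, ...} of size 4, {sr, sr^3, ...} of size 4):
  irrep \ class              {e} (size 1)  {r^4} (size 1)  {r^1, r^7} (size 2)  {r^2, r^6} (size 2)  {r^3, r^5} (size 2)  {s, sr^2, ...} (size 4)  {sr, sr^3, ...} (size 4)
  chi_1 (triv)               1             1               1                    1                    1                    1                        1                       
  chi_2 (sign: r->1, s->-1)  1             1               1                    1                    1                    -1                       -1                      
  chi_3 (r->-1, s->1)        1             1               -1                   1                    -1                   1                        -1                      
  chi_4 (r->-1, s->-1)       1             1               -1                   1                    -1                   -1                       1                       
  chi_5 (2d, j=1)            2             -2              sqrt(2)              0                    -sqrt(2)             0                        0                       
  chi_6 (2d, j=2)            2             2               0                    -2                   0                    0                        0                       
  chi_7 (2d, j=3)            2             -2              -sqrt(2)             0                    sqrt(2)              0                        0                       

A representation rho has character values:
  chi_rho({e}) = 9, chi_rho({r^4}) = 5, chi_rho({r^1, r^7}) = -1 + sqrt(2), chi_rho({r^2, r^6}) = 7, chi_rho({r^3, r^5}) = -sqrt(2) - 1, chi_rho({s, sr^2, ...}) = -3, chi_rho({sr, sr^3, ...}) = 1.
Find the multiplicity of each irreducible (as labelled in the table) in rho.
Multiplicities: chi_1: 1, chi_2: 2, chi_3: 1, chi_4: 3, chi_5: 1, chi_6: 0, chi_7: 0.

Why: Use <chi_rho, chi> = (1/|G|) sum_C |C| * chi_rho(C) * conj(chi(C)) with |G| = 16 for each irreducible chi in the table:
  <chi_rho, chi_1> = (1/16)[1*(9)*conj(1) + 1*(5)*conj(1) + 2*(-1 + sqrt(2))*conj(1) + 2*(7)*conj(1) + 2*(-sqrt(2) - 1)*conj(1) + 4*(-3)*conj(1) + 4*(1)*conj(1)]
      = (1/16)[(9) + (5) + (-2 + 2*sqrt(2)) + (14) + (-2*sqrt(2) - 2) + (-12) + (4)] = 16/16 = 1
  <chi_rho, chi_2> = (1/16)[1*(9)*conj(1) + 1*(5)*conj(1) + 2*(-1 + sqrt(2))*conj(1) + 2*(7)*conj(1) + 2*(-sqrt(2) - 1)*conj(1) + 4*(-3)*conj(-1) + 4*(1)*conj(-1)]
      = (1/16)[(9) + (5) + (-2 + 2*sqrt(2)) + (14) + (-2*sqrt(2) - 2) + (12) + (-4)] = 32/16 = 2
  <chi_rho, chi_3> = (1/16)[1*(9)*conj(1) + 1*(5)*conj(1) + 2*(-1 + sqrt(2))*conj(-1) + 2*(7)*conj(1) + 2*(-sqrt(2) - 1)*conj(-1) + 4*(-3)*conj(1) + 4*(1)*conj(-1)]
      = (1/16)[(9) + (5) + (2 - 2*sqrt(2)) + (14) + (2 + 2*sqrt(2)) + (-12) + (-4)] = 16/16 = 1
  <chi_rho, chi_4> = (1/16)[1*(9)*conj(1) + 1*(5)*conj(1) + 2*(-1 + sqrt(2))*conj(-1) + 2*(7)*conj(1) + 2*(-sqrt(2) - 1)*conj(-1) + 4*(-3)*conj(-1) + 4*(1)*conj(1)]
      = (1/16)[(9) + (5) + (2 - 2*sqrt(2)) + (14) + (2 + 2*sqrt(2)) + (12) + (4)] = 48/16 = 3
  <chi_rho, chi_5> = (1/16)[1*(9)*conj(2) + 1*(5)*conj(-2) + 2*(-1 + sqrt(2))*conj(sqrt(2)) + 2*(7)*conj(0) + 2*(-sqrt(2) - 1)*conj(-sqrt(2)) + 4*(-3)*conj(0) + 4*(1)*conj(0)]
      = (1/16)[(18) + (-10) + (4 - 2*sqrt(2)) + (0) + (2*sqrt(2) + 4) + (0) + (0)] = 16/16 = 1
  <chi_rho, chi_6> = (1/16)[1*(9)*conj(2) + 1*(5)*conj(2) + 2*(-1 + sqrt(2))*conj(0) + 2*(7)*conj(-2) + 2*(-sqrt(2) - 1)*conj(0) + 4*(-3)*conj(0) + 4*(1)*conj(0)]
      = (1/16)[(18) + (10) + (0) + (-28) + (0) + (0) + (0)] = 0/16 = 0
  <chi_rho, chi_7> = (1/16)[1*(9)*conj(2) + 1*(5)*conj(-2) + 2*(-1 + sqrt(2))*conj(-sqrt(2)) + 2*(7)*conj(0) + 2*(-sqrt(2) - 1)*conj(sqrt(2)) + 4*(-3)*conj(0) + 4*(1)*conj(0)]
      = (1/16)[(18) + (-10) + (-4 + 2*sqrt(2)) + (0) + (-4 - 2*sqrt(2)) + (0) + (0)] = 0/16 = 0
Dimension check: dim(rho) = sum (mult * dim) = 1*1 + 2*1 + 1*1 + 3*1 + 1*2 + 0*2 + 0*2 = 9 = chi_rho(e) = 9.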